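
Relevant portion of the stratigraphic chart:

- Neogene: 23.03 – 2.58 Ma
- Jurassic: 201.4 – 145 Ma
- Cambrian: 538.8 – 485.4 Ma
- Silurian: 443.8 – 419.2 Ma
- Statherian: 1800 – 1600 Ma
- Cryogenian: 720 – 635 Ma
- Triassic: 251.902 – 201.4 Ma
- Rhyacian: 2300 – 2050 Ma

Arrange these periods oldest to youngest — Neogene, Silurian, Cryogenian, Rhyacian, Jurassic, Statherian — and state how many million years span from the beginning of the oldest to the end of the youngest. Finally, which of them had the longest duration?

Start ages (Ma): Rhyacian 2300, Statherian 1800, Cryogenian 720, Silurian 443.8, Jurassic 201.4, Neogene 23.03.
Ordered oldest to youngest: Rhyacian, Statherian, Cryogenian, Silurian, Jurassic, Neogene.
Span = 2300 − 2.58 = 2297.42 Myr.
Durations: Rhyacian 250, Statherian 200, Silurian 24.6, Neogene 20.45, Jurassic 56.4, Cryogenian 85 → longest is Rhyacian (250 Myr).

Rhyacian → Statherian → Cryogenian → Silurian → Jurassic → Neogene; total span 2297.42 Myr; longest is Rhyacian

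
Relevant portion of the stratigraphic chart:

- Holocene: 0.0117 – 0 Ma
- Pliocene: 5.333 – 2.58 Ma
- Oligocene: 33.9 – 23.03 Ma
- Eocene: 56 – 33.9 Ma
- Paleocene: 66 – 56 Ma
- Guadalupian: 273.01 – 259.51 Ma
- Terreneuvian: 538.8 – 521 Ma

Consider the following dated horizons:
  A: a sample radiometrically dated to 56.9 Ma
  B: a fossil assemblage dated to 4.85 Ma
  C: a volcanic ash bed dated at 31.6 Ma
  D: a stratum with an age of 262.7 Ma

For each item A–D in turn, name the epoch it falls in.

Match each age against the start–end ranges in the excerpt: A = 56.9 Ma → Paleocene (66–56); B = 4.85 Ma → Pliocene (5.333–2.58); C = 31.6 Ma → Oligocene (33.9–23.03); D = 262.7 Ma → Guadalupian (273.01–259.51).

A — Paleocene; B — Pliocene; C — Oligocene; D — Guadalupian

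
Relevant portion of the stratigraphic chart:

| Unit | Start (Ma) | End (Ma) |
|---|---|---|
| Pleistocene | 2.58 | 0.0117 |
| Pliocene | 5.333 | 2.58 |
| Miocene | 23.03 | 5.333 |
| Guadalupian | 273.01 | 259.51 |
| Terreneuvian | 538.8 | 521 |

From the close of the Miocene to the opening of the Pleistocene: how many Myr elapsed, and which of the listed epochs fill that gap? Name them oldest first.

2.753 million years; Pliocene

The Miocene closes at 5.333 Ma and the Pleistocene opens at 2.58 Ma, so the interval is 5.333 − 2.58 = 2.753 Myr.
An epoch fits inside if it starts at or after 5.333 Ma and ends at or before 2.58 Ma; oldest first that gives Pliocene.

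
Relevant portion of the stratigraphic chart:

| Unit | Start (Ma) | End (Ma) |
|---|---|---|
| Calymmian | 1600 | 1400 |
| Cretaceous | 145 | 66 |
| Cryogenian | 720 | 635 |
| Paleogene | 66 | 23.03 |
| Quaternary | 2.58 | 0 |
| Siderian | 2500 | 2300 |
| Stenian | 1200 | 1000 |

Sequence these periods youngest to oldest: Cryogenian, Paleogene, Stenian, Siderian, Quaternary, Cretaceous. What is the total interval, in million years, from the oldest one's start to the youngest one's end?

Quaternary → Paleogene → Cretaceous → Cryogenian → Stenian → Siderian; total span 2500 Myr

Start ages (Ma): Siderian 2500, Stenian 1200, Cryogenian 720, Cretaceous 145, Paleogene 66, Quaternary 2.58.
Ordered youngest to oldest: Quaternary, Paleogene, Cretaceous, Cryogenian, Stenian, Siderian.
Span = 2500 − 0 = 2500 Myr.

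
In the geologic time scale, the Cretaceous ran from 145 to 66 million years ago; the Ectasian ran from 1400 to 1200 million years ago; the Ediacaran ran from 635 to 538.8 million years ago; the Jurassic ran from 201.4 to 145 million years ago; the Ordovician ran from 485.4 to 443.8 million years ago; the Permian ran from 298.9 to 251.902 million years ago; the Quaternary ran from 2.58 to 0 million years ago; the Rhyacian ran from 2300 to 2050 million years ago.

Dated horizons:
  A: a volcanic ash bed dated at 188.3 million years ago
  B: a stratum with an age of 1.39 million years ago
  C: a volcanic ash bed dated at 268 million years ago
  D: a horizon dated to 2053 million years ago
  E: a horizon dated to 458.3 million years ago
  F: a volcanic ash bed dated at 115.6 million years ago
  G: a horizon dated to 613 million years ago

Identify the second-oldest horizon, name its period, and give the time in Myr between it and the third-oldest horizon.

G, in the Ediacaran; 154.7 million years to E

Larger Ma means older, so oldest first: D 2053 > G 613 > E 458.3 > C 268 > A 188.3 > F 115.6 > B 1.39.
Counting 2 along gives G (613 Ma); the excerpt puts that inside the Ediacaran, 635–538.8 Ma.
Next in line is E (458.3 Ma), and 613 − 458.3 = 154.7 Myr.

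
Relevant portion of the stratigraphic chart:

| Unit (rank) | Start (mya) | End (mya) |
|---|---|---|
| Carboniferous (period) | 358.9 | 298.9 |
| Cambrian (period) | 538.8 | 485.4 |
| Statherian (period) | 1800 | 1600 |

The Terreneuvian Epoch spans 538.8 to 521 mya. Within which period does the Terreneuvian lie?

The Terreneuvian (538.8–521 Ma) lies entirely within 538.8–485.4 Ma, the Cambrian Period.

Cambrian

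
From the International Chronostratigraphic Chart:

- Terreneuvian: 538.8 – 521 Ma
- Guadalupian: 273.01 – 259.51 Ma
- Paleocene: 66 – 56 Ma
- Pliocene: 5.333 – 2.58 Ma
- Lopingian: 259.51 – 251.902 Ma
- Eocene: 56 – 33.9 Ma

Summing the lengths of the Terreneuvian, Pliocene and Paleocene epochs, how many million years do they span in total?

Each duration: Terreneuvian = 17.8; Pliocene = 2.753; Paleocene = 10.
Sum: 17.8 + 2.753 + 10 = 30.553 Myr.

30.553 million years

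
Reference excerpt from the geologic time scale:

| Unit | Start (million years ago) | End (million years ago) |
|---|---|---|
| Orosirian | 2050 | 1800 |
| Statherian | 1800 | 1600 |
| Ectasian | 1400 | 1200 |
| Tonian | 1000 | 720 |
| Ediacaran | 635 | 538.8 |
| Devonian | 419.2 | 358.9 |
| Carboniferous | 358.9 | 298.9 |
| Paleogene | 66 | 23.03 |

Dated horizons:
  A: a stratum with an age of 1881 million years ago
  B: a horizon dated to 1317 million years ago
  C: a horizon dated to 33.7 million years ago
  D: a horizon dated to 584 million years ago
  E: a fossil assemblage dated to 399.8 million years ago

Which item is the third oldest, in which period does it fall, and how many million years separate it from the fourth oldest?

D, in the Ediacaran; 184.2 million years to E

Sorted oldest-first by Ma: A (1881), B (1317), D (584), E (399.8), C (33.7).
The third oldest is D at 584 Ma, which lies in 635–538.8 Ma: the Ediacaran.
The fourth oldest is E at 399.8 Ma; separation = |584 − 399.8| = 184.2 Myr.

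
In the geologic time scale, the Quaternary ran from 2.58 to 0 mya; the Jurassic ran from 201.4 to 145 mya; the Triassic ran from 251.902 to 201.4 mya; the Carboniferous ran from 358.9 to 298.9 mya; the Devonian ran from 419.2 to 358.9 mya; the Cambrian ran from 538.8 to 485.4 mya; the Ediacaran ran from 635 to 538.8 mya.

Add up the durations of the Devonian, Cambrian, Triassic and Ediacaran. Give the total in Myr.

260.402 million years

Duration is start − end for each: (419.2 − 358.9) + (538.8 − 485.4) + (251.902 − 201.4) + (635 − 538.8).
That is 60.3 + 53.4 + 50.502 + 96.2, which totals 260.402 million years.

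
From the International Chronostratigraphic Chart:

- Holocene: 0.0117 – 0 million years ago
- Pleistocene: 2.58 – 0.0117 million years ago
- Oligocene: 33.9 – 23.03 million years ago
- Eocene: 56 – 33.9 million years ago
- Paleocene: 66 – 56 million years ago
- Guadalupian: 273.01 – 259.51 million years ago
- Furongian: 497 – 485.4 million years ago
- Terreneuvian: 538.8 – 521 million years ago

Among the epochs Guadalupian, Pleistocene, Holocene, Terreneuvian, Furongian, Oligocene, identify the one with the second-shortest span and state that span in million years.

Start − end for each: Guadalupian 273.01 − 259.51 = 13.5; Pleistocene 2.58 − 0.0117 = 2.5683; Holocene 0.0117 − 0 = 0.0117; Terreneuvian 538.8 − 521 = 17.8; Furongian 497 − 485.4 = 11.6; Oligocene 33.9 − 23.03 = 10.87.
Ranking these from shortest: Holocene < Pleistocene < Oligocene < Furongian < Guadalupian < Terreneuvian.
Position 2 in that ranking is Pleistocene, which lasted 2.5683 Myr.

Pleistocene, 2.5683 million years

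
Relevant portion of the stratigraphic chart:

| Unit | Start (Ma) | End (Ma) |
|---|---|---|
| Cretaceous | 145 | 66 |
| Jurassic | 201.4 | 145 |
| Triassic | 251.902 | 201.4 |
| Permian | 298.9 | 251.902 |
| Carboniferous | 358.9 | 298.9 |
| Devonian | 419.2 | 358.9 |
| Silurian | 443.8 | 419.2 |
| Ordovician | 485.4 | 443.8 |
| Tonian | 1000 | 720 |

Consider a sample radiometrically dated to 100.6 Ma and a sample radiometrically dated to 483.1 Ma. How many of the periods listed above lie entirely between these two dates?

483.1 Ma sits inside the Ordovician (485.4–443.8) and 100.6 Ma inside the Cretaceous (145–66); neither of those is wholly between the two dates.
The listed periods lying completely between them are Silurian, Devonian, Carboniferous, Permian, Triassic, Jurassic — 6 in all.

6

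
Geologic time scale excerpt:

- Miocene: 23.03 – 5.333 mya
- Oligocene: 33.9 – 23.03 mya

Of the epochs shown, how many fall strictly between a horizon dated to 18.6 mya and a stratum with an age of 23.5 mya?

The older date is 23.5 Ma and the younger is 18.6 Ma.
No epoch both begins after 23.5 Ma and ends before 18.6 Ma, so the count is 0.

0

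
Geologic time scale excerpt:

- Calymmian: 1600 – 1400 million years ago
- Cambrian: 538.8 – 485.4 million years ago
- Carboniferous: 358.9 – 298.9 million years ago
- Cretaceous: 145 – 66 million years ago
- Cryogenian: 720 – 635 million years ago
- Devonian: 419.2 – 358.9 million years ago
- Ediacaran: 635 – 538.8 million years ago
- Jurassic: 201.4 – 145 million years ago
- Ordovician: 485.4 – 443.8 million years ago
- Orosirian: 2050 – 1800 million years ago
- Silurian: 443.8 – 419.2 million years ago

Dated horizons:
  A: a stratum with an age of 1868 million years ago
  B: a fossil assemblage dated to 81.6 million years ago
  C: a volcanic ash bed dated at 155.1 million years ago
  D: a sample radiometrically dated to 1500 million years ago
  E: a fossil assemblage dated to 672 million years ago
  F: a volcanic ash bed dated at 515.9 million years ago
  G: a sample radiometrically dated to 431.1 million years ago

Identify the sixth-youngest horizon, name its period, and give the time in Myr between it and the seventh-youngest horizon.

D, in the Calymmian; 368 million years to A

Smaller Ma means younger, so youngest first: B 81.6 < C 155.1 < G 431.1 < F 515.9 < E 672 < D 1500 < A 1868.
Counting 6 along gives D (1500 Ma); the excerpt puts that inside the Calymmian, 1600–1400 Ma.
Next in line is A (1868 Ma), and 1868 − 1500 = 368 Myr.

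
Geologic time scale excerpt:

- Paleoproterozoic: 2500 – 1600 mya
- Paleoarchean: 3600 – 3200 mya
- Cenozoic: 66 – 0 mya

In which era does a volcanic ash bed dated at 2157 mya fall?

2157 Ma lies between 2500 and 1600 Ma, so it falls in the Paleoproterozoic.

Paleoproterozoic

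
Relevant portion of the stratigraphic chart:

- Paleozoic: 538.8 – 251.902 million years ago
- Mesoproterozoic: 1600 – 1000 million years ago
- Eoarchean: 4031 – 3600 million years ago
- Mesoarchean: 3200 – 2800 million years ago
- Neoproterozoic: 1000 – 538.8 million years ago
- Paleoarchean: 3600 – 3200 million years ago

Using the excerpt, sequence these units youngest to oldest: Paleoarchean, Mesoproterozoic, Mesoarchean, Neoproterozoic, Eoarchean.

Sorting by start age (ascending Ma, since larger Ma = older): Neoproterozoic start 1000, Mesoproterozoic start 1600, Mesoarchean start 3200, Paleoarchean start 3600, Eoarchean start 4031.

Neoproterozoic → Mesoproterozoic → Mesoarchean → Paleoarchean → Eoarchean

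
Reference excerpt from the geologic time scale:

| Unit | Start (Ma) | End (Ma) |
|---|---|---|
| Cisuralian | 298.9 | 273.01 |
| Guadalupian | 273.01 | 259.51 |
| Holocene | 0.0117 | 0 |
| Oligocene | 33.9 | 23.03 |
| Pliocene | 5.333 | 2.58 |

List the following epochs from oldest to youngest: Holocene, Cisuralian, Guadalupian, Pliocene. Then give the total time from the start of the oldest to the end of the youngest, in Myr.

From the excerpt: Holocene 0.0117–0; Cisuralian 298.9–273.01; Guadalupian 273.01–259.51; Pliocene 5.333–2.58 (Ma).
Larger Ma is earlier, so the oldest is Cisuralian and the youngest is Holocene; oldest to youngest: Cisuralian, Guadalupian, Pliocene, Holocene.
Oldest start 298.9 minus youngest end 0 gives 298.9 Myr overall.

Cisuralian → Guadalupian → Pliocene → Holocene; total span 298.9 Myr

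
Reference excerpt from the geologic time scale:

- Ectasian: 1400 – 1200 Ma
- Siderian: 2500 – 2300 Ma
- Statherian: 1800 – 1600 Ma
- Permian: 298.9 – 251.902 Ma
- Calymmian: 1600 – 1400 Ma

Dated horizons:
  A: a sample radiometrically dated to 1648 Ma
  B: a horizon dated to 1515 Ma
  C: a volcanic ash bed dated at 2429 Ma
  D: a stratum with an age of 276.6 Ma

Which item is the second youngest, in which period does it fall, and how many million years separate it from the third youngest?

Smaller Ma means younger, so youngest first: D 276.6 < B 1515 < A 1648 < C 2429.
Counting 2 along gives B (1515 Ma); the excerpt puts that inside the Calymmian, 1600–1400 Ma.
Next in line is A (1648 Ma), and 1648 − 1515 = 133 Myr.

B, in the Calymmian; 133 million years to A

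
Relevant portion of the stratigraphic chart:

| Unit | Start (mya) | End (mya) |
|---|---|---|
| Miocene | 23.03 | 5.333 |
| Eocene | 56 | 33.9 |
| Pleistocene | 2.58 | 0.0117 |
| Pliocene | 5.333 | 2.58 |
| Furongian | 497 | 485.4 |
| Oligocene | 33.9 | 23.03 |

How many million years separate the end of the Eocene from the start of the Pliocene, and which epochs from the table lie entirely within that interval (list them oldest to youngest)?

28.567 million years; Oligocene, Miocene

The Eocene closes at 33.9 Ma and the Pliocene opens at 5.333 Ma, so the interval is 33.9 − 5.333 = 28.567 Myr.
An epoch fits inside if it starts at or after 33.9 Ma and ends at or before 5.333 Ma; oldest first that gives Oligocene, Miocene.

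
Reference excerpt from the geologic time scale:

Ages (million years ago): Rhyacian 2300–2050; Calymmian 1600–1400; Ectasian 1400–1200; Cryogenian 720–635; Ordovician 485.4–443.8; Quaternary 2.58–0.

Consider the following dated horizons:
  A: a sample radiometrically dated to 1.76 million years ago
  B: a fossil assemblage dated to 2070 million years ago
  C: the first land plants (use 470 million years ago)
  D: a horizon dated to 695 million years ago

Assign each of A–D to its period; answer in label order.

A — Quaternary; B — Rhyacian; C — Ordovician; D — Cryogenian

A: 1.76 Ma lies in 2.58–0 Ma, so Quaternary.
B: 2070 Ma lies in 2300–2050 Ma, so Rhyacian.
C: 470 Ma lies in 485.4–443.8 Ma, so Ordovician.
D: 695 Ma lies in 720–635 Ma, so Cryogenian.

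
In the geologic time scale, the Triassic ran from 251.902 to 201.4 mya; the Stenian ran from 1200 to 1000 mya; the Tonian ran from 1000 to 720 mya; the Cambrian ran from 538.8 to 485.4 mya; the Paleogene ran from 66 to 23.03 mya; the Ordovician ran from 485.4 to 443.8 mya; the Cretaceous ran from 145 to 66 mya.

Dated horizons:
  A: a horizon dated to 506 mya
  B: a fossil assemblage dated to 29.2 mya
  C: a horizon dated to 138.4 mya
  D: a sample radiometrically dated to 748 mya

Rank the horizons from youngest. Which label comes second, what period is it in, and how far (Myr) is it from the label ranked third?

Smaller Ma means younger, so youngest first: B 29.2 < C 138.4 < A 506 < D 748.
Counting 2 along gives C (138.4 Ma); the excerpt puts that inside the Cretaceous, 145–66 Ma.
Next in line is A (506 Ma), and 506 − 138.4 = 367.6 Myr.

C, in the Cretaceous; 367.6 million years to A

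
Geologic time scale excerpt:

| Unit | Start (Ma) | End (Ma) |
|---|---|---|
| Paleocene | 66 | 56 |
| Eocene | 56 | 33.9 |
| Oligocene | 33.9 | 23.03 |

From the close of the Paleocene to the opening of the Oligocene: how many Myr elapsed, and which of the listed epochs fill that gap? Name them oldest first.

22.1 million years; Eocene

The Paleocene closes at 56 Ma and the Oligocene opens at 33.9 Ma, so the interval is 56 − 33.9 = 22.1 Myr.
An epoch fits inside if it starts at or after 56 Ma and ends at or before 33.9 Ma; oldest first that gives Eocene.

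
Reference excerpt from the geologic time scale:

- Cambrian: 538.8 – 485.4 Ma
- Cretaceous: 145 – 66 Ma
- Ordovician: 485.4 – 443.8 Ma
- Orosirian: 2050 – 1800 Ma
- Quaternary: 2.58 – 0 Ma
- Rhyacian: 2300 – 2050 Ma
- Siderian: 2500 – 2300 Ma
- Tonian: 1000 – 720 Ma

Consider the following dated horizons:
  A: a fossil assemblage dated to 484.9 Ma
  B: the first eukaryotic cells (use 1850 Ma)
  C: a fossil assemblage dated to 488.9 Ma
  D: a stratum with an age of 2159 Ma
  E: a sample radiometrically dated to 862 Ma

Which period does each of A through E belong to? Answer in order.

A — Ordovician; B — Orosirian; C — Cambrian; D — Rhyacian; E — Tonian

A: 484.9 Ma lies in 485.4–443.8 Ma, so Ordovician.
B: 1850 Ma lies in 2050–1800 Ma, so Orosirian.
C: 488.9 Ma lies in 538.8–485.4 Ma, so Cambrian.
D: 2159 Ma lies in 2300–2050 Ma, so Rhyacian.
E: 862 Ma lies in 1000–720 Ma, so Tonian.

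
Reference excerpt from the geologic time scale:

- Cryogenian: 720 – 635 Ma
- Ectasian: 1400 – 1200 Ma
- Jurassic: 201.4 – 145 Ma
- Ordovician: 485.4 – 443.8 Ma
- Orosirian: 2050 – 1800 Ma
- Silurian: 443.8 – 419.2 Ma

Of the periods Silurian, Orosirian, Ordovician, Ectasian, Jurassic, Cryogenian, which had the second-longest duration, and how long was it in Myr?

Ectasian, 200 million years

Durations: Silurian 24.6; Orosirian 250; Ordovician 41.6; Ectasian 200; Jurassic 56.4; Cryogenian 85 Myr.
Sorted longest-first: Orosirian (250), Ectasian (200), Cryogenian (85), Jurassic (56.4), Ordovician (41.6), Silurian (24.6).
The second longest is Ectasian at 200 Myr.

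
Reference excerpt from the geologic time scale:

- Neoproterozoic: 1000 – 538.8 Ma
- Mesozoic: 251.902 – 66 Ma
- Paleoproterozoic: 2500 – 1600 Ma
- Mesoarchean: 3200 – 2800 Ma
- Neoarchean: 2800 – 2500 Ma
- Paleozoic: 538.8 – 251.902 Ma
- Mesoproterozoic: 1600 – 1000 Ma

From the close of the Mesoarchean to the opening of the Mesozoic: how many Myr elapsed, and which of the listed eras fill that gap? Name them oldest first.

2548.098 million years; Neoarchean, Paleoproterozoic, Mesoproterozoic, Neoproterozoic, Paleozoic

End of Mesoarchean = 2800 Ma; start of Mesozoic = 251.902 Ma.
Gap = 2800 − 251.902 = 2548.098 Myr.
Eras wholly inside 2800–251.902 Ma: Neoarchean (2800–2500), Paleoproterozoic (2500–1600), Mesoproterozoic (1600–1000), Neoproterozoic (1000–538.8), Paleozoic (538.8–251.902).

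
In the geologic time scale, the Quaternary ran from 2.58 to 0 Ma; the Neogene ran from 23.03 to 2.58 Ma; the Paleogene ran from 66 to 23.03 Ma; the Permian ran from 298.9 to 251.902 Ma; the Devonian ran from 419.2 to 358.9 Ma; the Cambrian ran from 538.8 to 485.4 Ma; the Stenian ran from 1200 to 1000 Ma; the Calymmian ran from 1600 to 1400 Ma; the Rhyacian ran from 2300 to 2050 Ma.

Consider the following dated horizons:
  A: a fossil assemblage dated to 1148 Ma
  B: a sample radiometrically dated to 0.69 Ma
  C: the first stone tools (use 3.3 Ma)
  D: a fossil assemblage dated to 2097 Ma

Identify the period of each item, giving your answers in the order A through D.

A — Stenian; B — Quaternary; C — Neogene; D — Rhyacian

A: 1148 Ma lies in 1200–1000 Ma, so Stenian.
B: 0.69 Ma lies in 2.58–0 Ma, so Quaternary.
C: 3.3 Ma lies in 23.03–2.58 Ma, so Neogene.
D: 2097 Ma lies in 2300–2050 Ma, so Rhyacian.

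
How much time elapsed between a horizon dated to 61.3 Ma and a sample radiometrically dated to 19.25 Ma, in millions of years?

42.05 million years

61.3 − 19.25 = 42.05 million years.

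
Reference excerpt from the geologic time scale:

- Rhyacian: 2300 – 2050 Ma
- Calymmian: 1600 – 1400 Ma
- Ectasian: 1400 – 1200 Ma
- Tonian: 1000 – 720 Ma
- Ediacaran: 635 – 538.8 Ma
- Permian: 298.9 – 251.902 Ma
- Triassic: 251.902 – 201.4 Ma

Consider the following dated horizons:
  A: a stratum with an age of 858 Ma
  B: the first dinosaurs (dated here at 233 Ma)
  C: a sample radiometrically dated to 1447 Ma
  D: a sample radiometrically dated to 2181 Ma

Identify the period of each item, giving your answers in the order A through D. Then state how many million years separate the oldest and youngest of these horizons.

A — Tonian; B — Triassic; C — Calymmian; D — Rhyacian; span 1948 million years

A: 858 Ma lies in 1000–720 Ma, so Tonian.
B: 233 Ma lies in 251.902–201.4 Ma, so Triassic.
C: 1447 Ma lies in 1600–1400 Ma, so Calymmian.
D: 2181 Ma lies in 2300–2050 Ma, so Rhyacian.
Oldest = 2181 Ma, youngest = 233 Ma → span 1948 Myr.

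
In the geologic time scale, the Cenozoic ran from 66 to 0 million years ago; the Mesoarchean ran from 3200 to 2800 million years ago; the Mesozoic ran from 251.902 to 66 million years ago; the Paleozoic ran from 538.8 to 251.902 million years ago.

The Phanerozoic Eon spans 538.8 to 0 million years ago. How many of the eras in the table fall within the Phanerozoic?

Eras inside 538.8–0 Ma: Paleozoic, Mesozoic, Cenozoic — 3 in total.

3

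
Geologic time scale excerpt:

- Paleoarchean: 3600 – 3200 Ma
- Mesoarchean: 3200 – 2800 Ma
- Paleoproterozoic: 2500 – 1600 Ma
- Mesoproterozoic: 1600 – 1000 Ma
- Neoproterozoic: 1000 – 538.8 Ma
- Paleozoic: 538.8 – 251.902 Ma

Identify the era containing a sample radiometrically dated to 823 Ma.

Neoproterozoic

823 Ma lies between 1000 and 538.8 Ma, so it falls in the Neoproterozoic.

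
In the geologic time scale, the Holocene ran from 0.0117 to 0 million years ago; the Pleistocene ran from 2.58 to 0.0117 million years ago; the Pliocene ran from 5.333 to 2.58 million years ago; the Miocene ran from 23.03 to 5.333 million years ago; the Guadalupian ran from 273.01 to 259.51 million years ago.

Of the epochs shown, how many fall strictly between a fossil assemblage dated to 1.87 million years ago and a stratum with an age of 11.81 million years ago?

1

The older date is 11.81 Ma and the younger is 1.87 Ma.
Epochs with start < 11.81 and end > 1.87 Ma: Pliocene (5.333–2.58).
That is 1 complete epoch.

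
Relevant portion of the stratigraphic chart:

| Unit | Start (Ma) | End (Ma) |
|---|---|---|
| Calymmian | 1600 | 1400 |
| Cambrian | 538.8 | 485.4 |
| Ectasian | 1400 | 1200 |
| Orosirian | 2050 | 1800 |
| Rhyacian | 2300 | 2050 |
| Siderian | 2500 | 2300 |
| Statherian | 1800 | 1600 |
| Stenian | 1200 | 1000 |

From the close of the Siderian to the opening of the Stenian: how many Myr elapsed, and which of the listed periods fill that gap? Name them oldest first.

The Siderian closes at 2300 Ma and the Stenian opens at 1200 Ma, so the interval is 2300 − 1200 = 1100 Myr.
A period fits inside if it starts at or after 2300 Ma and ends at or before 1200 Ma; oldest first that gives Rhyacian, Orosirian, Statherian, Calymmian, Ectasian.

1100 million years; Rhyacian, Orosirian, Statherian, Calymmian, Ectasian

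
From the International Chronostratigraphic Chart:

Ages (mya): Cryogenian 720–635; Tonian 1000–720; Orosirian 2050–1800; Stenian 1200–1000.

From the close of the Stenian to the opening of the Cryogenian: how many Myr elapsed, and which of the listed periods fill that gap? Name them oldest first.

The Stenian closes at 1000 Ma and the Cryogenian opens at 720 Ma, so the interval is 1000 − 720 = 280 Myr.
A period fits inside if it starts at or after 1000 Ma and ends at or before 720 Ma; oldest first that gives Tonian.

280 million years; Tonian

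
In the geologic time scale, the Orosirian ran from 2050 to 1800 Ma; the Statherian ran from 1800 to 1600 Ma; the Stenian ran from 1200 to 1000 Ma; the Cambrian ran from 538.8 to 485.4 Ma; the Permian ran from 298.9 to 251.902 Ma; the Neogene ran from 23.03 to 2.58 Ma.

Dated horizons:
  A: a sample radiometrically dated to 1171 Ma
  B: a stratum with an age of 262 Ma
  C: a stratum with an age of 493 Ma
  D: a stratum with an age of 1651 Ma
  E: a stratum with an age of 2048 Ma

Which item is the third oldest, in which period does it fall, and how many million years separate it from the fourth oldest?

A, in the Stenian; 678 million years to C

Sorted oldest-first by Ma: E (2048), D (1651), A (1171), C (493), B (262).
The third oldest is A at 1171 Ma, which lies in 1200–1000 Ma: the Stenian.
The fourth oldest is C at 493 Ma; separation = |1171 − 493| = 678 Myr.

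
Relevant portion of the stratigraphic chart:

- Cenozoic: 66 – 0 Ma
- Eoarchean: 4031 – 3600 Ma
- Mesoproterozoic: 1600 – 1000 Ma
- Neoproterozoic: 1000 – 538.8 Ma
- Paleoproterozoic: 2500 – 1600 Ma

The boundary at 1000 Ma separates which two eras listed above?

Mesoproterozoic and Neoproterozoic

The Mesoproterozoic ends at 1000 Ma and the Neoproterozoic begins at 1000 Ma, so they share that boundary.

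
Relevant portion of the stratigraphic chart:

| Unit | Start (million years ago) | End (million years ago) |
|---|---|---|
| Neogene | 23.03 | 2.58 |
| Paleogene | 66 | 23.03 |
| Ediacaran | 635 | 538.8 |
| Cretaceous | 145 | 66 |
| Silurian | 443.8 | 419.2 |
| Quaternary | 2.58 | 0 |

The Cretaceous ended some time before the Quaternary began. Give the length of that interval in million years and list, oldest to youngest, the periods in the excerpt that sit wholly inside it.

63.42 million years; Paleogene, Neogene

End of Cretaceous = 66 Ma; start of Quaternary = 2.58 Ma.
Gap = 66 − 2.58 = 63.42 Myr.
Periods wholly inside 66–2.58 Ma: Paleogene (66–23.03), Neogene (23.03–2.58).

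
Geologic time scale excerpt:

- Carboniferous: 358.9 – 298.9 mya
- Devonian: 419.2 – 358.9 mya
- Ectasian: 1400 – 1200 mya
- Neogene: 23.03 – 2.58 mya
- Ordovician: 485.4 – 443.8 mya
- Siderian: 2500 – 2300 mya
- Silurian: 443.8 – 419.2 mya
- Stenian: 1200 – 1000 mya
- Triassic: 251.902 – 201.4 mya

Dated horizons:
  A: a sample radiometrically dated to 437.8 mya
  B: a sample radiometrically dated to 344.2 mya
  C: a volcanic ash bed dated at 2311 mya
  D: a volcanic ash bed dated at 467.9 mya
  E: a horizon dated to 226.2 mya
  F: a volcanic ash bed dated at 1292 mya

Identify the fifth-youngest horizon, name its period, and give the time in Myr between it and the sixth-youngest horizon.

Smaller Ma means younger, so youngest first: E 226.2 < B 344.2 < A 437.8 < D 467.9 < F 1292 < C 2311.
Counting 5 along gives F (1292 Ma); the excerpt puts that inside the Ectasian, 1400–1200 Ma.
Next in line is C (2311 Ma), and 2311 − 1292 = 1019 Myr.

F, in the Ectasian; 1019 million years to C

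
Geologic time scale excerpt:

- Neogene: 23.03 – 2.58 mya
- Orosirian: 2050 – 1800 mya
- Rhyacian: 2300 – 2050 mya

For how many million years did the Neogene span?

20.45 million years

23.03 − 2.58 = 20.45 million years.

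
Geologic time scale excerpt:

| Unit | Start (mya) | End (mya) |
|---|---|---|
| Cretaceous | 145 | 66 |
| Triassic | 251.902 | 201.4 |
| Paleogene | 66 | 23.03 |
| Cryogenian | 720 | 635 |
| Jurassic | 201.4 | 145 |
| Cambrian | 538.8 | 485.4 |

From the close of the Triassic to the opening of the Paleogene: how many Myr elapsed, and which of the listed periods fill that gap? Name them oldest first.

135.4 million years; Jurassic, Cretaceous

End of Triassic = 201.4 Ma; start of Paleogene = 66 Ma.
Gap = 201.4 − 66 = 135.4 Myr.
Periods wholly inside 201.4–66 Ma: Jurassic (201.4–145), Cretaceous (145–66).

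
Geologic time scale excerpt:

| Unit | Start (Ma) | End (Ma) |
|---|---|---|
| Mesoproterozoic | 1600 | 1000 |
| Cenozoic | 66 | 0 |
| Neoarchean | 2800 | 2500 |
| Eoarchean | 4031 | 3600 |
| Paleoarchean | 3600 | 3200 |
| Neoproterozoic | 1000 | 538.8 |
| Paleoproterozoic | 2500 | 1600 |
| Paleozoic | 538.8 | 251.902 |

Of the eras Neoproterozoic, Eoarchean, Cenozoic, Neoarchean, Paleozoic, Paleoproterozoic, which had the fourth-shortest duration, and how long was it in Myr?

Eoarchean, 431 million years

Durations: Neoproterozoic 461.2; Eoarchean 431; Cenozoic 66; Neoarchean 300; Paleozoic 286.898; Paleoproterozoic 900 Myr.
Sorted shortest-first: Cenozoic (66), Paleozoic (286.898), Neoarchean (300), Eoarchean (431), Neoproterozoic (461.2), Paleoproterozoic (900).
The fourth shortest is Eoarchean at 431 Myr.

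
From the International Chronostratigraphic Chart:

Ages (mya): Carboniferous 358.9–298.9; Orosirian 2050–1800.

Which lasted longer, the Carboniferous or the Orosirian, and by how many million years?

Carboniferous: 358.9 − 298.9 = 60 Myr.
Orosirian: 2050 − 1800 = 250 Myr.
Difference: 250 − 60 = 190 Myr, so the Orosirian was longer.

Orosirian, by 190 million years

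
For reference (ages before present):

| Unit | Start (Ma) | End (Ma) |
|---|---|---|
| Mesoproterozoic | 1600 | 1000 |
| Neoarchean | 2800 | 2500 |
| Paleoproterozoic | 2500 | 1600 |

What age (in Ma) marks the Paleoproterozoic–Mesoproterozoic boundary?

1600 Ma

The Paleoproterozoic ends and the Mesoproterozoic begins at 1600 Ma.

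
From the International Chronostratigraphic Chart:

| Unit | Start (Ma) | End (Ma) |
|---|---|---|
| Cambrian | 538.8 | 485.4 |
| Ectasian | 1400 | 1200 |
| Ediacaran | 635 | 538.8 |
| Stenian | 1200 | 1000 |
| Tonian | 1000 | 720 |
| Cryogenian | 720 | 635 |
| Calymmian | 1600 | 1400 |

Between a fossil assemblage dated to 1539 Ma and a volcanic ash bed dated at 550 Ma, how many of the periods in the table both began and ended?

4

The older date is 1539 Ma and the younger is 550 Ma.
Periods with start < 1539 and end > 550 Ma: Ectasian (1400–1200), Stenian (1200–1000), Tonian (1000–720), Cryogenian (720–635).
That is 4 complete periods.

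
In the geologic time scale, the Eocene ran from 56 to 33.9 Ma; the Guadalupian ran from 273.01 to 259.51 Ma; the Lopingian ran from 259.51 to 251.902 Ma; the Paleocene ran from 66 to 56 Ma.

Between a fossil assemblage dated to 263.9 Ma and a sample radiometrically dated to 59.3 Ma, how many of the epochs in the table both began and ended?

The older date is 263.9 Ma and the younger is 59.3 Ma.
Epochs with start < 263.9 and end > 59.3 Ma: Lopingian (259.51–251.902).
That is 1 complete epoch.

1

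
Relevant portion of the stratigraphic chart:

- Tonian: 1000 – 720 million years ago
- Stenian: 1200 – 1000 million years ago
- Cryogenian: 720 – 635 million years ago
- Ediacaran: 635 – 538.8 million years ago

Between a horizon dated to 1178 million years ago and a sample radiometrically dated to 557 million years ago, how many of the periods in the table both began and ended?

The older date is 1178 Ma and the younger is 557 Ma.
Periods with start < 1178 and end > 557 Ma: Tonian (1000–720), Cryogenian (720–635).
That is 2 complete periods.

2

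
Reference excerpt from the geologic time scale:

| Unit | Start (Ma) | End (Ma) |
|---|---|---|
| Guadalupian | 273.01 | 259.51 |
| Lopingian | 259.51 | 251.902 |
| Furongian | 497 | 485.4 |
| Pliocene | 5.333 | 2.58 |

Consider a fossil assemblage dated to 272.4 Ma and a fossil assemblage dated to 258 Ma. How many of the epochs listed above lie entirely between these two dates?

0

The older date is 272.4 Ma and the younger is 258 Ma.
No epoch both begins after 272.4 Ma and ends before 258 Ma, so the count is 0.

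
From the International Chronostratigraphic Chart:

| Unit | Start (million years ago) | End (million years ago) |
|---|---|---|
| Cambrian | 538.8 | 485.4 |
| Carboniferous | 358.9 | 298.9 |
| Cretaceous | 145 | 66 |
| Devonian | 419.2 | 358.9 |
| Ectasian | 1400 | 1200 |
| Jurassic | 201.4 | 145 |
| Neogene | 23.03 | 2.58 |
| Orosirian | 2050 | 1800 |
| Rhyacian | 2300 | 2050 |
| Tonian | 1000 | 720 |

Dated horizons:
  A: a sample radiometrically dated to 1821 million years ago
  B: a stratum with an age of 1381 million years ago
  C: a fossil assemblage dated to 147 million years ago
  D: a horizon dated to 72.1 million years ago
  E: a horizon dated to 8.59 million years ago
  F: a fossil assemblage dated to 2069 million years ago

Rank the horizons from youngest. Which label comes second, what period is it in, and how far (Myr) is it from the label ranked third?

Sorted youngest-first by Ma: E (8.59), D (72.1), C (147), B (1381), A (1821), F (2069).
The second youngest is D at 72.1 Ma, which lies in 145–66 Ma: the Cretaceous.
The third youngest is C at 147 Ma; separation = |72.1 − 147| = 74.9 Myr.

D, in the Cretaceous; 74.9 million years to C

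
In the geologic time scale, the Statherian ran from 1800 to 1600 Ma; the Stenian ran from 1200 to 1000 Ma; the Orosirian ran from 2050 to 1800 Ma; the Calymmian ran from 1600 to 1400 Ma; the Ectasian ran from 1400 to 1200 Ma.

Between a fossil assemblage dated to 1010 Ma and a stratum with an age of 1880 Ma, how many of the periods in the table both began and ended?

3

The older date is 1880 Ma and the younger is 1010 Ma.
Periods with start < 1880 and end > 1010 Ma: Statherian (1800–1600), Calymmian (1600–1400), Ectasian (1400–1200).
That is 3 complete periods.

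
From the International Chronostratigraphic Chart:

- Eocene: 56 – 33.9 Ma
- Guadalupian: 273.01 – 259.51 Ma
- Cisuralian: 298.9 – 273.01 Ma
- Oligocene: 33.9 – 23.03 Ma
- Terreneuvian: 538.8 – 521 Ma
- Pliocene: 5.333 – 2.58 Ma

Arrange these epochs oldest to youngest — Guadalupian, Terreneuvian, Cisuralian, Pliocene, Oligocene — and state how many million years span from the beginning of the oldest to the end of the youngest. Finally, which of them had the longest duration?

From the excerpt: Guadalupian 273.01–259.51; Terreneuvian 538.8–521; Cisuralian 298.9–273.01; Pliocene 5.333–2.58; Oligocene 33.9–23.03 (Ma).
Larger Ma is earlier, so the oldest is Terreneuvian and the youngest is Pliocene; oldest to youngest: Terreneuvian, Cisuralian, Guadalupian, Oligocene, Pliocene.
Oldest start 538.8 minus youngest end 2.58 gives 536.22 Myr overall.
Individual lengths (start − end): Guadalupian 13.5; Oligocene 10.87; Terreneuvian 17.8; Cisuralian 25.89; Pliocene 2.753. The largest is Cisuralian at 25.89 Myr.

Terreneuvian → Cisuralian → Guadalupian → Oligocene → Pliocene; total span 536.22 Myr; longest is Cisuralian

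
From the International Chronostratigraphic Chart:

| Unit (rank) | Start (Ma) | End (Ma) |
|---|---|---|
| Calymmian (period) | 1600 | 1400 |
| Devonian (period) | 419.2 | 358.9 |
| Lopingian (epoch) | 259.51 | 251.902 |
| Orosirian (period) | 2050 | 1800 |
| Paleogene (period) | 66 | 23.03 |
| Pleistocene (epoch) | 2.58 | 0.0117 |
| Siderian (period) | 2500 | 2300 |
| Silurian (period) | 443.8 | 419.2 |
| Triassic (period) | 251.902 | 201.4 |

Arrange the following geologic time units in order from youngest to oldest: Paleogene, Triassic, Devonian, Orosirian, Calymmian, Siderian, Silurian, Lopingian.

Paleogene, Triassic, Lopingian, Devonian, Silurian, Calymmian, Orosirian, Siderian

The oldest of these is Siderian (starts 2500 Ma) and the youngest is Paleogene (ends 23.03 Ma).
In between, by decreasing start age: Orosirian (2050), Calymmian (1600), Silurian (443.8), Devonian (419.2), Lopingian (259.51), Triassic (251.902).
Listing youngest first means reversing that sequence.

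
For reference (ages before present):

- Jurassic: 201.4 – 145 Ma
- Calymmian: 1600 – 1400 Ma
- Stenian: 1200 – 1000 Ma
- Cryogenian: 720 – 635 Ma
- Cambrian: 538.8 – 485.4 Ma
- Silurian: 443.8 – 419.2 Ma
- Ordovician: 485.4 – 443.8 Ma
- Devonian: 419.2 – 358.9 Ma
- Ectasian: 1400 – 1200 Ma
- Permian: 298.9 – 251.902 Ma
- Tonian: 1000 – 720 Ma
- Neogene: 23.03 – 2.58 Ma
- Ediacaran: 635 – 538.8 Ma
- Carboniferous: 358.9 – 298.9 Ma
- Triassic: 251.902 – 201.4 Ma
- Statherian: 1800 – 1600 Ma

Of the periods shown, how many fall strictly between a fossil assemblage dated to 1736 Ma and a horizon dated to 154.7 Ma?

The older date is 1736 Ma and the younger is 154.7 Ma.
Periods with start < 1736 and end > 154.7 Ma: Calymmian (1600–1400), Ectasian (1400–1200), Stenian (1200–1000), Tonian (1000–720), Cryogenian (720–635), Ediacaran (635–538.8), Cambrian (538.8–485.4), Ordovician (485.4–443.8), Silurian (443.8–419.2), Devonian (419.2–358.9), Carboniferous (358.9–298.9), Permian (298.9–251.902), Triassic (251.902–201.4).
That is 13 complete periods.

13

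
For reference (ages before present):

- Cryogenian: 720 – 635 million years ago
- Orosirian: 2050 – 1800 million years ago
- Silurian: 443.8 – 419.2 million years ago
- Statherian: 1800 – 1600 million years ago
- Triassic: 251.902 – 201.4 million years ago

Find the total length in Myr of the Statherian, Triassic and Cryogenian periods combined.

335.502 million years

Each duration: Statherian = 200; Triassic = 50.502; Cryogenian = 85.
Sum: 200 + 50.502 + 85 = 335.502 Myr.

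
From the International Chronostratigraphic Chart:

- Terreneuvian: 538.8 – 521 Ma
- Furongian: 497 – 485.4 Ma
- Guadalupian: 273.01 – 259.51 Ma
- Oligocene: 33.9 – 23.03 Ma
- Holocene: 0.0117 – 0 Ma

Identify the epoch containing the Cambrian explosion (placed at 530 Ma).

530 Ma lies between 538.8 and 521 Ma, so it falls in the Terreneuvian.

Terreneuvian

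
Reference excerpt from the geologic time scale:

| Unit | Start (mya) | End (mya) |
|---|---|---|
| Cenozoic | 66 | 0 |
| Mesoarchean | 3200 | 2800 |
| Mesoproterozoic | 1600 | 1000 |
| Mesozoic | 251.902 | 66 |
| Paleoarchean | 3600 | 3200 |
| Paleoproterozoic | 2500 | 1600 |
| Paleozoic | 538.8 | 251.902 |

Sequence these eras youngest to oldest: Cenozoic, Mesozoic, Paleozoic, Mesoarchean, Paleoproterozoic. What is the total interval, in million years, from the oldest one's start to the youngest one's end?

Start ages (Ma): Mesoarchean 3200, Paleoproterozoic 2500, Paleozoic 538.8, Mesozoic 251.902, Cenozoic 66.
Ordered youngest to oldest: Cenozoic, Mesozoic, Paleozoic, Paleoproterozoic, Mesoarchean.
Span = 3200 − 0 = 3200 Myr.

Cenozoic → Mesozoic → Paleozoic → Paleoproterozoic → Mesoarchean; total span 3200 Myr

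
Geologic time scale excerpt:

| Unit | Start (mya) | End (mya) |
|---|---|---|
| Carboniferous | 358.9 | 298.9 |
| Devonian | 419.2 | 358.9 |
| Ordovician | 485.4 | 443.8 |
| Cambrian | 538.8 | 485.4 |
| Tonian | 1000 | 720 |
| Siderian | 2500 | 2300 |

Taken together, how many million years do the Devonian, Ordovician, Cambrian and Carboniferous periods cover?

215.3 million years

Each duration: Devonian = 60.3; Ordovician = 41.6; Cambrian = 53.4; Carboniferous = 60.
Sum: 60.3 + 41.6 + 53.4 + 60 = 215.3 Myr.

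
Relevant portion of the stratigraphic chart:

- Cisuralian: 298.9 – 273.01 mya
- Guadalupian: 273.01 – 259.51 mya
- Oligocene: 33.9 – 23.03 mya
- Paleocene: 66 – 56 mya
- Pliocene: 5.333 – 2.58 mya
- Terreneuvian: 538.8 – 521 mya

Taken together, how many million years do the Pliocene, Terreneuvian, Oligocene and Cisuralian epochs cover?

57.313 million years

Duration is start − end for each: (5.333 − 2.58) + (538.8 − 521) + (33.9 − 23.03) + (298.9 − 273.01).
That is 2.753 + 17.8 + 10.87 + 25.89, which totals 57.313 million years.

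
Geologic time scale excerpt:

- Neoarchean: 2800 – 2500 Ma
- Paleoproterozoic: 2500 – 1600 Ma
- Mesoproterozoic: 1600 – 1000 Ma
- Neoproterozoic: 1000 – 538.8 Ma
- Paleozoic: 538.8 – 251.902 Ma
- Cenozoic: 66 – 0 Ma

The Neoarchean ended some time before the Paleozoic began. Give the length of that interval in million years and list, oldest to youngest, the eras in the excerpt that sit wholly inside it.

1961.2 million years; Paleoproterozoic, Mesoproterozoic, Neoproterozoic

The Neoarchean closes at 2500 Ma and the Paleozoic opens at 538.8 Ma, so the interval is 2500 − 538.8 = 1961.2 Myr.
An era fits inside if it starts at or after 2500 Ma and ends at or before 538.8 Ma; oldest first that gives Paleoproterozoic, Mesoproterozoic, Neoproterozoic.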